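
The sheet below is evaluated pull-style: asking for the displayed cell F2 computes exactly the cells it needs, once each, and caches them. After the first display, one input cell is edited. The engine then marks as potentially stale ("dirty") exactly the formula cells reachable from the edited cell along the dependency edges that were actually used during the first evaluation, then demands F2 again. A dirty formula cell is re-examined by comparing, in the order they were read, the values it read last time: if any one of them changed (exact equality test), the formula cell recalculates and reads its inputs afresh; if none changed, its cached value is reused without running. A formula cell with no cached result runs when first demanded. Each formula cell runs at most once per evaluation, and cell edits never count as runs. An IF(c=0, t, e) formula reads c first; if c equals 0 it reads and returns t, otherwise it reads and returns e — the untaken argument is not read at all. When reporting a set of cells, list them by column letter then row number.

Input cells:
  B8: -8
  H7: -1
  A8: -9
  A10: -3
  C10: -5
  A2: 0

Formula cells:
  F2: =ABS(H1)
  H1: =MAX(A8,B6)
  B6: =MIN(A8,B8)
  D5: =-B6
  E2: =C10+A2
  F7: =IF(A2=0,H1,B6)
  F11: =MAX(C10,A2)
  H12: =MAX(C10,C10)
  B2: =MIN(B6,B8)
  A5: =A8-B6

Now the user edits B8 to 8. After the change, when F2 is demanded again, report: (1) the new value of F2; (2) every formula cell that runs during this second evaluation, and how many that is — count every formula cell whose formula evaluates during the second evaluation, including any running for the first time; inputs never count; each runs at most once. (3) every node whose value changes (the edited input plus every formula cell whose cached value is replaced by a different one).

Demanding F2 again yields 9.
1 formula cells run: B6.
The nodes whose values change: B8.
Note the absorption at B6: it re-runs yet its value is the same, leaving the output's value untouched.

First demand of the output computes:
  B6 = MIN(-9, -8) = -9
  H1 = MAX(-9, -9) = -9
  F2 = ABS(-9) = 9

After the edit, cleaning proceeds:
  B6: a read changed (B8 -8->8) — executes, giving -9 — identical to its old value.
  H1: dirty, but its reads are unchanged (A8 unchanged, B6 unchanged); cached -9 stands.
  F2: dirty, but its reads are unchanged (H1 unchanged); cached 9 stands.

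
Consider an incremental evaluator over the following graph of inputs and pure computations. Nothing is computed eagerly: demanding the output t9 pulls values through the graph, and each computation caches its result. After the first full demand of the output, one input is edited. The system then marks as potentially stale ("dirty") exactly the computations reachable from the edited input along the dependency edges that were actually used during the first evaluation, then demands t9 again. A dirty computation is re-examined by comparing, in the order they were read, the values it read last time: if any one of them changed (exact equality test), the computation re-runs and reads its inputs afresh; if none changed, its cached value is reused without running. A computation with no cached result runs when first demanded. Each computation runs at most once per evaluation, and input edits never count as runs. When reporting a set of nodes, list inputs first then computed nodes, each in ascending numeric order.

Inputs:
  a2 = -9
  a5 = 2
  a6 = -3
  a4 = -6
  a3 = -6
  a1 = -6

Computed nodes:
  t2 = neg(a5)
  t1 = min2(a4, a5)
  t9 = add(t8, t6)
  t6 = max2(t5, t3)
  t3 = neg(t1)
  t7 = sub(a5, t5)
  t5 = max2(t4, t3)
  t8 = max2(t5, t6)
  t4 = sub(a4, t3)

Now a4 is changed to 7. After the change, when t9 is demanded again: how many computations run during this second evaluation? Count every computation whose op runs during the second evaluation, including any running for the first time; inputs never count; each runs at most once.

Run set: t1, t3, t4, t5, t6, t8, t9 (7 run).

Initial pass — values computed on the first demand:
  t1 = min2(-6, 2) = -6
  t3 = neg(-6) = 6
  t4 = sub(-6, 6) = -12
  t5 = max2(-12, 6) = 6
  t6 = max2(6, 6) = 6
  t8 = max2(6, 6) = 6
  t9 = add(6, 6) = 12

Second demand — change propagation:
  t1: re-runs because a4 -6->7; new result 2.
  t3: re-runs because t1 -6->2; new result -2.
  t4: re-runs because a4 -6->7; t3 6->-2; new result 9.
  t5: re-runs because t4 -12->9; t3 6->-2; new result 9.
  t6: re-runs because t5 6->9; t3 6->-2; new result 9.
  t8: re-runs because t5 6->9; t6 6->9; new result 9.
  t9: re-runs because t8 6->9; t6 6->9; new result 18.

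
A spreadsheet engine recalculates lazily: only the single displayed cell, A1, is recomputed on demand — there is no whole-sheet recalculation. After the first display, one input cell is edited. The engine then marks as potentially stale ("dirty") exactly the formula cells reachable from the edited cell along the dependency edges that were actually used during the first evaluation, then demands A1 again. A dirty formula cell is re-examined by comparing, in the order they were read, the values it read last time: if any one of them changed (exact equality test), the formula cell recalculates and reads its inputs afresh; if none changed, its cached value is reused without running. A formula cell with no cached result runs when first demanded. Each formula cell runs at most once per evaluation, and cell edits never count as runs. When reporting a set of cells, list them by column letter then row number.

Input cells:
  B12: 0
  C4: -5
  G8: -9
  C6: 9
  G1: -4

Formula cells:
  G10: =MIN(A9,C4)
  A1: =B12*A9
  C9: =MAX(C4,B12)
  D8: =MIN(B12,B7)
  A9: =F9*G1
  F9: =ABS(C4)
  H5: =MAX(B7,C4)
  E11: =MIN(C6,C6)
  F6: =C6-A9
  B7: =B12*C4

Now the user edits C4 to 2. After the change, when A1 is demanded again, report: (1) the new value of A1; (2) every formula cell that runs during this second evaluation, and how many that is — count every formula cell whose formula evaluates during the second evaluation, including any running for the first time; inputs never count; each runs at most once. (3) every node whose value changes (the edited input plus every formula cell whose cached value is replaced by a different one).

New value of A1: 0.
Formula cells that run: A1, A9, F9 — 3 in total.
Values that change: A9, C4, F9.

First evaluation (everything demanded from the output):
  F9 = ABS(-5) = 5
  A9 = 5 * -4 = -20
  A1 = 0 * -20 = 0

Propagation after the edit:
  F9: runs — C4 -5->2; result 2.
  A9: runs — F9 5->2; result -8.
  A1: runs — A9 -20->-8; result 0 (same value as before).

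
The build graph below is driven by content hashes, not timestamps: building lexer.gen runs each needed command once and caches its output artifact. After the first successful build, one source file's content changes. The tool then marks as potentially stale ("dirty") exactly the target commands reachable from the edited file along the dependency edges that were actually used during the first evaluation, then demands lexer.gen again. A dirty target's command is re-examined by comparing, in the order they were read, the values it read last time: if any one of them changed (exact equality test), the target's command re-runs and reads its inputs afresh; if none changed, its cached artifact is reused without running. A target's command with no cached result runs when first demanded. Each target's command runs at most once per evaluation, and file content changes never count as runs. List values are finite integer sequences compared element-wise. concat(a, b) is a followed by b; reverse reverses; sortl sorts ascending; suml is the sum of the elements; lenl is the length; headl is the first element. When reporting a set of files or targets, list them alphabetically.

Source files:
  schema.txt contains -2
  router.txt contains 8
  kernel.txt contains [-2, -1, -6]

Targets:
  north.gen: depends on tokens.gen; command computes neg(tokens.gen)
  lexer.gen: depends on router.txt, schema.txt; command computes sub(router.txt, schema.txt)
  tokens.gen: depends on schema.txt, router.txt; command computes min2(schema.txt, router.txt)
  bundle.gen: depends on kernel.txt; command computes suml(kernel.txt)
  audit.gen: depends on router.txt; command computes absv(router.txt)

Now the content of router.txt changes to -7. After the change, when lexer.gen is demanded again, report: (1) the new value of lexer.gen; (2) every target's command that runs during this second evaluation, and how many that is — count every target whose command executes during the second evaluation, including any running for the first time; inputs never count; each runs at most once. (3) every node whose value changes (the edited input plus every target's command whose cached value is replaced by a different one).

lexer.gen now evaluates to -5.
Run set: lexer.gen (1 run).
Changed values: lexer.gen, router.txt.

Initial pass — values computed on the first demand:
  lexer.gen = sub(8, -2) = 10

Second demand — change propagation:
  lexer.gen: re-runs because router.txt 8->-7; new result -5.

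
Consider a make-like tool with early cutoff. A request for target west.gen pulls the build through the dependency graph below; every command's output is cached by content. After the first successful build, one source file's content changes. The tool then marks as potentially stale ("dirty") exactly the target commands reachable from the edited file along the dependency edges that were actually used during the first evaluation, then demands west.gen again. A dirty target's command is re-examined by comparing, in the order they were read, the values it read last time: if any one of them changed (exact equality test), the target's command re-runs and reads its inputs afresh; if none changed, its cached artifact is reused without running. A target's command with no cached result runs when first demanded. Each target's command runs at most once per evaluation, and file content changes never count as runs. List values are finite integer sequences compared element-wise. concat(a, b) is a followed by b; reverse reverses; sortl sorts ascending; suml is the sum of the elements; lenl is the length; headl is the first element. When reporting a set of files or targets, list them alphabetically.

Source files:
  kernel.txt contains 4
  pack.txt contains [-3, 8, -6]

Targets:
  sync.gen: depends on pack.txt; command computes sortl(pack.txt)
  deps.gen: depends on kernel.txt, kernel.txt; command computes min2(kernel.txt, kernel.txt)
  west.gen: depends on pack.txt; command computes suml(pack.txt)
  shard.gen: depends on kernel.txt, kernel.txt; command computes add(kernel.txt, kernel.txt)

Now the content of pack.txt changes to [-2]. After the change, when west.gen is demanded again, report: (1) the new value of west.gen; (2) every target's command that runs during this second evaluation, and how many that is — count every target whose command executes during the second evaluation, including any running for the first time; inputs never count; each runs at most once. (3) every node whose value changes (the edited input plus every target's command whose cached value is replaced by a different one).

Demanding west.gen again yields -2.
1 target commands run: west.gen.
The nodes whose values change: pack.txt, west.gen.

First demand of the output computes:
  west.gen = suml([-3, 8, -6]) = -1

After the edit, cleaning proceeds:
  west.gen: a read changed (pack.txt [-3, 8, -6]->[-2]) — executes, giving -2.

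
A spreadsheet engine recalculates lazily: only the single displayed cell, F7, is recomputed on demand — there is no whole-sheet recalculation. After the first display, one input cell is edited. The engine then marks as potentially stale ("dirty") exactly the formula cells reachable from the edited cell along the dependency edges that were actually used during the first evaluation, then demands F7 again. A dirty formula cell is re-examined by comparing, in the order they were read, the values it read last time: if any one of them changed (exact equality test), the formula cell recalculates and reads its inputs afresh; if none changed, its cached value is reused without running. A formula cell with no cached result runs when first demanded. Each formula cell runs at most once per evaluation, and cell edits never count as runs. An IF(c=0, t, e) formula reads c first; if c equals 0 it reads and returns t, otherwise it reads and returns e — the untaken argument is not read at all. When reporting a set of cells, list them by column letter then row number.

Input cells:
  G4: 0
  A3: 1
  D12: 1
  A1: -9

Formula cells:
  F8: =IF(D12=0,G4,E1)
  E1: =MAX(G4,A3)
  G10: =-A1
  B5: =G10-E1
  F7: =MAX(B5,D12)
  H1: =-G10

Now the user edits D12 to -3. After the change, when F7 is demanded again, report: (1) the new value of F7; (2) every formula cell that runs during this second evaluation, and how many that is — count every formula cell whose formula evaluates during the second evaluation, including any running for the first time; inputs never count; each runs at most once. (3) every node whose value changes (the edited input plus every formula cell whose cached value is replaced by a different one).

First evaluation (everything demanded from the output):
  E1 = MAX(0, 1) = 1
  G10 = -(-9) = 9
  B5 = 9 - 1 = 8
  F7 = MAX(8, 1) = 8

Propagation after the edit:
  F7: runs — D12 1->-3; result 8 (same value as before).

New value of F7: 8.
Formula cells that run: F7 — 1 in total.
Values that change: D12.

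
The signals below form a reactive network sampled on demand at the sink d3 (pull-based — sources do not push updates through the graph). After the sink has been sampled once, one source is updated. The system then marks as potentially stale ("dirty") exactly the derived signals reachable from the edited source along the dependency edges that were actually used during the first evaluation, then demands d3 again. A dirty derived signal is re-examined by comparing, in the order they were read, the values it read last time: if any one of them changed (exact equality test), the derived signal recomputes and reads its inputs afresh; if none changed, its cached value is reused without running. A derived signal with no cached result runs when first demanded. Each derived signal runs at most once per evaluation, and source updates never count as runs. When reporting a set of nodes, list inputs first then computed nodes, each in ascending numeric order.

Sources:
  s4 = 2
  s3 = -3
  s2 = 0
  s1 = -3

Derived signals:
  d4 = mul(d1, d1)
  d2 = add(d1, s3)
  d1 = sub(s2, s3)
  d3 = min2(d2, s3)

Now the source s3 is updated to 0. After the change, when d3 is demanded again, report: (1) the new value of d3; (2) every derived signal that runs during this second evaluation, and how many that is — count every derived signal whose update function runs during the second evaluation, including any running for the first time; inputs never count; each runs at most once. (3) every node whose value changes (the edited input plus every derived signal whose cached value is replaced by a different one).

Initial pass — values computed on the first demand:
  d1 = sub(0, -3) = 3
  d2 = add(3, -3) = 0
  d3 = min2(0, -3) = -3

Second demand — change propagation:
  d1: re-runs because s3 -3->0; new result 0.
  d2: re-runs because d1 3->0; s3 -3->0; new result 0 (unchanged).
  d3: re-runs because s3 -3->0; new result 0.

d3 now evaluates to 0.
Run set: d1, d2, d3 (3 run).
Changed values: s3, d1, d3.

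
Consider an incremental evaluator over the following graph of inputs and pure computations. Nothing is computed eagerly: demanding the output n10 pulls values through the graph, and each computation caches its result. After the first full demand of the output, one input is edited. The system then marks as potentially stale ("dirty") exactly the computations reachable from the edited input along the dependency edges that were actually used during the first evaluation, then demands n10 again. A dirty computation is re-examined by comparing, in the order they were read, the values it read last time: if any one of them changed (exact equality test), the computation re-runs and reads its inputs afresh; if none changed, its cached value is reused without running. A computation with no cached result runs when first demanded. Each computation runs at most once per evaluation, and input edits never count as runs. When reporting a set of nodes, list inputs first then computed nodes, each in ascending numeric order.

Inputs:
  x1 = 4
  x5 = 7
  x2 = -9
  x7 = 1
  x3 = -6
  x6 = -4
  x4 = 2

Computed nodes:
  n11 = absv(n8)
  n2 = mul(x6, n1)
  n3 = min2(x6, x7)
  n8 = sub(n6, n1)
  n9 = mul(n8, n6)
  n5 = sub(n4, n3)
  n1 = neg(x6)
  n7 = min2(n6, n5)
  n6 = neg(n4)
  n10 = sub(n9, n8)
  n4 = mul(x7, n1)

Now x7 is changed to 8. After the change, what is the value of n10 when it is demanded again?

n10 now evaluates to 1188.

Initial pass — values computed on the first demand:
  n1 = neg(-4) = 4
  n4 = mul(1, 4) = 4
  n6 = neg(4) = -4
  n8 = sub(-4, 4) = -8
  n9 = mul(-8, -4) = 32
  n10 = sub(32, -8) = 40

Second demand — change propagation:
  n4: re-runs because x7 1->8; new result 32.
  n6: re-runs because n4 4->32; new result -32.
  n8: re-runs because n6 -4->-32; new result -36.
  n9: re-runs because n8 -8->-36; n6 -4->-32; new result 1152.
  n10: re-runs because n9 32->1152; n8 -8->-36; new result 1188.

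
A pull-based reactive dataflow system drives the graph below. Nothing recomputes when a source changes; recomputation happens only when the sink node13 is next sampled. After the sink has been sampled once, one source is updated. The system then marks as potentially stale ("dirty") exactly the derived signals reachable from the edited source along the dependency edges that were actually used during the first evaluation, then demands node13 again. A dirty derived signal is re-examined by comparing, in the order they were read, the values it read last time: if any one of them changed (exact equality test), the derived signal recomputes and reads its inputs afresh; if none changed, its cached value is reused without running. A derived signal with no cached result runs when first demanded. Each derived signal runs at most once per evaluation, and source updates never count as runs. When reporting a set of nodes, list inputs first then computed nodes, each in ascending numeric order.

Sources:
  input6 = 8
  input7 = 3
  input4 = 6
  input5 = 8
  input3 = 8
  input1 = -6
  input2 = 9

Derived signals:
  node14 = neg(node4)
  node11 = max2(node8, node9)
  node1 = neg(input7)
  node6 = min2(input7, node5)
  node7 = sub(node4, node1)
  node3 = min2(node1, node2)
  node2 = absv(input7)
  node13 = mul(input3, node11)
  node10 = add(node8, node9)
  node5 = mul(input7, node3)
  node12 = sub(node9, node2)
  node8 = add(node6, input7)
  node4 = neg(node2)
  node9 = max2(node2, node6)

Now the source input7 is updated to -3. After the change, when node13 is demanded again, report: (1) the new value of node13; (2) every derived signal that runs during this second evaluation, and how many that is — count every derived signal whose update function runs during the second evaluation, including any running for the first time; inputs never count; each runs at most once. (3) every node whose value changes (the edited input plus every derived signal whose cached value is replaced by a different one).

First evaluation (everything demanded from the output):
  node1 = neg(3) = -3
  node2 = absv(3) = 3
  node3 = min2(-3, 3) = -3
  node5 = mul(3, -3) = -9
  node6 = min2(3, -9) = -9
  node8 = add(-9, 3) = -6
  node9 = max2(3, -9) = 3
  node11 = max2(-6, 3) = 3
  node13 = mul(8, 3) = 24

Propagation after the edit:
  node1: runs — input7 3->-3; result 3.
  node2: runs — input7 3->-3; result 3 (same value as before).
  node3: runs — node1 -3->3; result 3.
  node5: runs — input7 3->-3; node3 -3->3; result -9 (same value as before).
  node6: runs — input7 3->-3; result -9 (same value as before).
  node8: runs — input7 3->-3; result -12.
  node9: checked — values it read are unchanged (node2 unchanged, node6 unchanged); reused cached 3 without running.
  node11: runs — node8 -6->-12; result 3 (same value as before).
  node13: checked — values it read are unchanged (input3 unchanged, node11 unchanged); reused cached 24 without running.

Key observation: the cutoff stops propagation at node9 — its inputs' values are unchanged, so it reuses its cache.

New value of node13: 24.
Derived signals that run: node1, node2, node3, node5, node6, node8, node11 — 7 in total.
Values that change: input7, node1, node3, node8.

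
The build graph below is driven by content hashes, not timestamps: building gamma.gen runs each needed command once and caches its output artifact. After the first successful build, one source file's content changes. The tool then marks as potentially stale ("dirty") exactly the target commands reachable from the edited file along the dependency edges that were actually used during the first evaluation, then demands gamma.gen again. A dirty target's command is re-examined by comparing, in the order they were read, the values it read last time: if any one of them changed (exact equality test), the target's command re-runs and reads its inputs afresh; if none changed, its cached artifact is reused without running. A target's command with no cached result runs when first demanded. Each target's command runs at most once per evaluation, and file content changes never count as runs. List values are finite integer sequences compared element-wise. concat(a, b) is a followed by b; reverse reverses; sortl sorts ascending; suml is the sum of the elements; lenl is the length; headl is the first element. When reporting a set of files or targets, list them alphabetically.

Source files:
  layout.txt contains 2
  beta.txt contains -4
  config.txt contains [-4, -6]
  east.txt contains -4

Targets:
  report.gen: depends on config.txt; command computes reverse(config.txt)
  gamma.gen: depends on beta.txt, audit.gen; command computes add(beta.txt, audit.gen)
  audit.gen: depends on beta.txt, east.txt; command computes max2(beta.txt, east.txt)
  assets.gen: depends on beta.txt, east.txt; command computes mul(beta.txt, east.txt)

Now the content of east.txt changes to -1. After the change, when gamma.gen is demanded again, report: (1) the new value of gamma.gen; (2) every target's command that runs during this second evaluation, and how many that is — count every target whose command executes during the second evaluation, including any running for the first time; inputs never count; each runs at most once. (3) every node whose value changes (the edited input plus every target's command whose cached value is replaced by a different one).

Initial pass — values computed on the first demand:
  audit.gen = max2(-4, -4) = -4
  gamma.gen = add(-4, -4) = -8

Second demand — change propagation:
  audit.gen: re-runs because east.txt -4->-1; new result -1.
  gamma.gen: re-runs because audit.gen -4->-1; new result -5.

gamma.gen now evaluates to -5.
Run set: audit.gen, gamma.gen (2 run).
Changed values: audit.gen, east.txt, gamma.gen.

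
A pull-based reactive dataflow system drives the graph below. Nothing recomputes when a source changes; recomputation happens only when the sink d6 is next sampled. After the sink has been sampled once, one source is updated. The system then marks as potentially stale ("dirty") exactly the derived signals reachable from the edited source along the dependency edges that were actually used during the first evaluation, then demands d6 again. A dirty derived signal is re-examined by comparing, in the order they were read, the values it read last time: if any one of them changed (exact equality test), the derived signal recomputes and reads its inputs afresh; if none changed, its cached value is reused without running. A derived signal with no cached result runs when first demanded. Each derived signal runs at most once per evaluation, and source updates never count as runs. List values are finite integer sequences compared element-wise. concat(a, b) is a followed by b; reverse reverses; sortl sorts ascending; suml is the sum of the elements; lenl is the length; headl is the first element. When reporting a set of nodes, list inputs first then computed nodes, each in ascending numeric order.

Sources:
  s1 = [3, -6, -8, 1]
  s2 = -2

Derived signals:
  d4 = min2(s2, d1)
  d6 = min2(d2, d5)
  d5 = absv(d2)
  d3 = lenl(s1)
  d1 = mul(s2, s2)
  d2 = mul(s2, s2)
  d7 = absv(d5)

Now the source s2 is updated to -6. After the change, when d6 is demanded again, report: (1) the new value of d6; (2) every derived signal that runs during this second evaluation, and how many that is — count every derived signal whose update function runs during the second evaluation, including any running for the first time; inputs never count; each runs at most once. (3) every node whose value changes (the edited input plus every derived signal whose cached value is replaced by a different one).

First evaluation (everything demanded from the output):
  d2 = mul(-2, -2) = 4
  d5 = absv(4) = 4
  d6 = min2(4, 4) = 4

Propagation after the edit:
  d2: runs — s2 -2->-6; s2 -2->-6; result 36.
  d5: runs — d2 4->36; result 36.
  d6: runs — d2 4->36; d5 4->36; result 36.

New value of d6: 36.
Derived signals that run: d2, d5, d6 — 3 in total.
Values that change: s2, d2, d5, d6.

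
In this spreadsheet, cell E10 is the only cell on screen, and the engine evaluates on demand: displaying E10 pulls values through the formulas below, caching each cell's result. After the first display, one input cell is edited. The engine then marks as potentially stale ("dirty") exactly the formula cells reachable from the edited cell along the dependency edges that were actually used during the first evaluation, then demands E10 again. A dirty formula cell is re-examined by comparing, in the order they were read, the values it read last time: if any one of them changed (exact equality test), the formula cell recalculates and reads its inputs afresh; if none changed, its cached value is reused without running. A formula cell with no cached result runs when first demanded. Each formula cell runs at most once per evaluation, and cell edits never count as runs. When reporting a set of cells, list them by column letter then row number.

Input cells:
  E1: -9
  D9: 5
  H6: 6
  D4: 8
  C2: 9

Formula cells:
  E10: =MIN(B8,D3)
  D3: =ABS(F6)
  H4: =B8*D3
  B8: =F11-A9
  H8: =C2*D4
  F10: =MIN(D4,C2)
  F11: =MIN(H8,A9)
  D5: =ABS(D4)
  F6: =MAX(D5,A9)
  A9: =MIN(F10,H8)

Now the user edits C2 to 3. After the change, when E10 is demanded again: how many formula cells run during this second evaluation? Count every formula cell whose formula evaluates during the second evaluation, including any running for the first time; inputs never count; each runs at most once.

Initial pass — values computed on the first demand:
  D5 = ABS(8) = 8
  F10 = MIN(8, 9) = 8
  H8 = 9 * 8 = 72
  A9 = MIN(8, 72) = 8
  F6 = MAX(8, 8) = 8
  D3 = ABS(8) = 8
  F11 = MIN(72, 8) = 8
  B8 = 8 - 8 = 0
  E10 = MIN(0, 8) = 0

Second demand — change propagation:
  F10: re-runs because C2 9->3; new result 3.
  H8: re-runs because C2 9->3; new result 24.
  A9: re-runs because F10 8->3; H8 72->24; new result 3.
  F6: re-runs because A9 8->3; new result 8 (unchanged).
  D3: re-examined; everything it read last time is the same (F6 unchanged) — cache 8 kept, no run.
  F11: re-runs because H8 72->24; A9 8->3; new result 3.
  B8: re-runs because F11 8->3; A9 8->3; new result 0 (unchanged).
  E10: re-examined; everything it read last time is the same (B8 unchanged, D3 unchanged) — cache 0 kept, no run.

The important point: at D3 every value read last time is unchanged, so the dirty flag clears without a run.

Run set: A9, B8, F6, F10, F11, H8 (6 run).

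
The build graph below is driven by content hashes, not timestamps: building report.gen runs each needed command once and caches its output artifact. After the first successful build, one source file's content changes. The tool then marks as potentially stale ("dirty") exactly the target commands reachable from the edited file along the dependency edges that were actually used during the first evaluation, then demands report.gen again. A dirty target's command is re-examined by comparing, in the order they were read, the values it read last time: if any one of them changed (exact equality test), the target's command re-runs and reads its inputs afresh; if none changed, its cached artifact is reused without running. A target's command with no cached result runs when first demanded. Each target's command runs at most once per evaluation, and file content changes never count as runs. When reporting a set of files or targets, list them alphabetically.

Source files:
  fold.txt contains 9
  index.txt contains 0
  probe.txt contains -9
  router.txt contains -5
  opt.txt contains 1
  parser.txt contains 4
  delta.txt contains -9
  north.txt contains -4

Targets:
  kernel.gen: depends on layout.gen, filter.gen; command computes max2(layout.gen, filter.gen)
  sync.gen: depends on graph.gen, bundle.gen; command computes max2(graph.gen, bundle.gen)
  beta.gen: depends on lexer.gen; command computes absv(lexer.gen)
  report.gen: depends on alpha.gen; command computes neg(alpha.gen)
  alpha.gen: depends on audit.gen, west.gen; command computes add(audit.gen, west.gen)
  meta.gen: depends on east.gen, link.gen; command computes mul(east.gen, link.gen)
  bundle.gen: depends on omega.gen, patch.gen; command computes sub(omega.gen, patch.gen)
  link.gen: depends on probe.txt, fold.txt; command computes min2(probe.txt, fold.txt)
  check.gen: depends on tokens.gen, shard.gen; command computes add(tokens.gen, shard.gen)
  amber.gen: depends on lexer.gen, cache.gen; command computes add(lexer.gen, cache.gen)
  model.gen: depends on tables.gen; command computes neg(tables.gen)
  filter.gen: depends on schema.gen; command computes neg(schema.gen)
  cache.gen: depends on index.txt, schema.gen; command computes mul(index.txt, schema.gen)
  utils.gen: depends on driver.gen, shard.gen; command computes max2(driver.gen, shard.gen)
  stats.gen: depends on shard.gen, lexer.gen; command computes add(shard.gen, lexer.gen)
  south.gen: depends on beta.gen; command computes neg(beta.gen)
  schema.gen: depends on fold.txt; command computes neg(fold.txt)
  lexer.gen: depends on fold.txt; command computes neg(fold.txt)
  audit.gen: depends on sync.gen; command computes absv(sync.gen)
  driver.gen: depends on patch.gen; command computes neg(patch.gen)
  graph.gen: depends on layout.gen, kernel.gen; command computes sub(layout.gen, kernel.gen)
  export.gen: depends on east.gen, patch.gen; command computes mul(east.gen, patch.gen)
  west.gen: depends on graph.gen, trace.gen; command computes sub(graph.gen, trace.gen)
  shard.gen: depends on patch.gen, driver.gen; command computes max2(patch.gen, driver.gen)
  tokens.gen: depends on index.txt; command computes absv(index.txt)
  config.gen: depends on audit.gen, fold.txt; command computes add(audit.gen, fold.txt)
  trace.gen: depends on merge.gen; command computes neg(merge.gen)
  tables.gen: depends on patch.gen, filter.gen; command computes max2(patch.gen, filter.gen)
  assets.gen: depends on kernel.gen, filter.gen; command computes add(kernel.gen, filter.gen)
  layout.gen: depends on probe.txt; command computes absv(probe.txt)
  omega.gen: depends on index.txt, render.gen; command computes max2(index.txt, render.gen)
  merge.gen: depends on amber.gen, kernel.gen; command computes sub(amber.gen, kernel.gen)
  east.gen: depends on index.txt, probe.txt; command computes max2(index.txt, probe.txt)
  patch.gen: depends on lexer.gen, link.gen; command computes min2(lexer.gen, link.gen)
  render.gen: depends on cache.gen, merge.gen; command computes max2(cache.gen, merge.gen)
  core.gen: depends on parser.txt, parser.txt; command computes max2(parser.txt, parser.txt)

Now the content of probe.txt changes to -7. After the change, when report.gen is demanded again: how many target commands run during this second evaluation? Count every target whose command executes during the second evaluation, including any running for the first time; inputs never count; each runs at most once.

Run set: alpha.gen, graph.gen, kernel.gen, layout.gen, link.gen, patch.gen, report.gen, sync.gen, west.gen (9 run).
The important point: at merge.gen every value read last time is unchanged, so the dirty flag clears without a run.

Initial pass — values computed on the first demand:
  layout.gen = absv(-9) = 9
  lexer.gen = neg(9) = -9
  link.gen = min2(-9, 9) = -9
  patch.gen = min2(-9, -9) = -9
  schema.gen = neg(9) = -9
  cache.gen = mul(0, -9) = 0
  amber.gen = add(-9, 0) = -9
  filter.gen = neg(-9) = 9
  kernel.gen = max2(9, 9) = 9
  graph.gen = sub(9, 9) = 0
  merge.gen = sub(-9, 9) = -18
  render.gen = max2(0, -18) = 0
  omega.gen = max2(0, 0) = 0
  bundle.gen = sub(0, -9) = 9
  sync.gen = max2(0, 9) = 9
  audit.gen = absv(9) = 9
  trace.gen = neg(-18) = 18
  west.gen = sub(0, 18) = -18
  alpha.gen = add(9, -18) = -9
  report.gen = neg(-9) = 9

Second demand — change propagation:
  layout.gen: re-runs because probe.txt -9->-7; new result 7.
  kernel.gen: re-runs because layout.gen 9->7; new result 9 (unchanged).
  graph.gen: re-runs because layout.gen 9->7; new result -2.
  link.gen: re-runs because probe.txt -9->-7; new result -7.
  merge.gen: re-examined; everything it read last time is the same (amber.gen unchanged, kernel.gen unchanged) — cache -18 kept, no run.
  patch.gen: re-runs because link.gen -9->-7; new result -9 (unchanged).
  render.gen: re-examined; everything it read last time is the same (cache.gen unchanged, merge.gen unchanged) — cache 0 kept, no run.
  omega.gen: re-examined; everything it read last time is the same (index.txt unchanged, render.gen unchanged) — cache 0 kept, no run.
  bundle.gen: re-examined; everything it read last time is the same (omega.gen unchanged, patch.gen unchanged) — cache 9 kept, no run.
  sync.gen: re-runs because graph.gen 0->-2; new result 9 (unchanged).
  audit.gen: re-examined; everything it read last time is the same (sync.gen unchanged) — cache 9 kept, no run.
  trace.gen: re-examined; everything it read last time is the same (merge.gen unchanged) — cache 18 kept, no run.
  west.gen: re-runs because graph.gen 0->-2; new result -20.
  alpha.gen: re-runs because west.gen -18->-20; new result -11.
  report.gen: re-runs because alpha.gen -9->-11; new result 11.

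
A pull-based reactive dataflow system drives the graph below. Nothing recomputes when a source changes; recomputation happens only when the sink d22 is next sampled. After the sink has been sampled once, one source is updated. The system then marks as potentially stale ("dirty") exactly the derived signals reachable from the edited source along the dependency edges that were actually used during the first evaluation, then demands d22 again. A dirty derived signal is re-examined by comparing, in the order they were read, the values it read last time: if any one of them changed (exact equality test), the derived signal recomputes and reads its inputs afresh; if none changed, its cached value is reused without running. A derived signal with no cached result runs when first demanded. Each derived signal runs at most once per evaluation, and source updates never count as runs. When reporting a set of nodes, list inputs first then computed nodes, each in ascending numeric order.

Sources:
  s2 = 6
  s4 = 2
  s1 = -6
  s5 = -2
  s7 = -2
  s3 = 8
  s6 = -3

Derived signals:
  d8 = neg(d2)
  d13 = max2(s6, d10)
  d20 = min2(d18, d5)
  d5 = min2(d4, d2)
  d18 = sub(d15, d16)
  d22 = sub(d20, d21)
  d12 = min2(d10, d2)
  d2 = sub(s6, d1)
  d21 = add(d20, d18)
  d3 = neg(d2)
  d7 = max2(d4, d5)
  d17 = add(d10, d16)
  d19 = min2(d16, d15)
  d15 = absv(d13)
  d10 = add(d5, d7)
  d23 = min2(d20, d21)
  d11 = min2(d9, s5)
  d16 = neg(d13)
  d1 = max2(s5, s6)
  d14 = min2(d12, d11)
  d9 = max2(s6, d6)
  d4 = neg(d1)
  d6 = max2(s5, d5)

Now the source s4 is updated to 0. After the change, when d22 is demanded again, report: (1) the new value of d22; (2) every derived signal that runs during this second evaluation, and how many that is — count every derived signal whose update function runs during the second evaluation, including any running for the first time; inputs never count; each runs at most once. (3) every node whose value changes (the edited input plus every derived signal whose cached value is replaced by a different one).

First evaluation (everything demanded from the output):
  d1 = max2(-2, -3) = -2
  d2 = sub(-3, -2) = -1
  d4 = neg(-2) = 2
  d5 = min2(2, -1) = -1
  d7 = max2(2, -1) = 2
  d10 = add(-1, 2) = 1
  d13 = max2(-3, 1) = 1
  d15 = absv(1) = 1
  d16 = neg(1) = -1
  d18 = sub(1, -1) = 2
  d20 = min2(2, -1) = -1
  d21 = add(-1, 2) = 1
  d22 = sub(-1, 1) = -2

Propagation after the edit:
  s4 feeds no computation that the output demands — nothing is marked dirty and nothing runs.

Key observation: s4 is never demanded by the output, so the edit triggers no recomputation at all.

New value of d22: -2.
Derived signals that run: none — 0 in total.
Values that change: s4.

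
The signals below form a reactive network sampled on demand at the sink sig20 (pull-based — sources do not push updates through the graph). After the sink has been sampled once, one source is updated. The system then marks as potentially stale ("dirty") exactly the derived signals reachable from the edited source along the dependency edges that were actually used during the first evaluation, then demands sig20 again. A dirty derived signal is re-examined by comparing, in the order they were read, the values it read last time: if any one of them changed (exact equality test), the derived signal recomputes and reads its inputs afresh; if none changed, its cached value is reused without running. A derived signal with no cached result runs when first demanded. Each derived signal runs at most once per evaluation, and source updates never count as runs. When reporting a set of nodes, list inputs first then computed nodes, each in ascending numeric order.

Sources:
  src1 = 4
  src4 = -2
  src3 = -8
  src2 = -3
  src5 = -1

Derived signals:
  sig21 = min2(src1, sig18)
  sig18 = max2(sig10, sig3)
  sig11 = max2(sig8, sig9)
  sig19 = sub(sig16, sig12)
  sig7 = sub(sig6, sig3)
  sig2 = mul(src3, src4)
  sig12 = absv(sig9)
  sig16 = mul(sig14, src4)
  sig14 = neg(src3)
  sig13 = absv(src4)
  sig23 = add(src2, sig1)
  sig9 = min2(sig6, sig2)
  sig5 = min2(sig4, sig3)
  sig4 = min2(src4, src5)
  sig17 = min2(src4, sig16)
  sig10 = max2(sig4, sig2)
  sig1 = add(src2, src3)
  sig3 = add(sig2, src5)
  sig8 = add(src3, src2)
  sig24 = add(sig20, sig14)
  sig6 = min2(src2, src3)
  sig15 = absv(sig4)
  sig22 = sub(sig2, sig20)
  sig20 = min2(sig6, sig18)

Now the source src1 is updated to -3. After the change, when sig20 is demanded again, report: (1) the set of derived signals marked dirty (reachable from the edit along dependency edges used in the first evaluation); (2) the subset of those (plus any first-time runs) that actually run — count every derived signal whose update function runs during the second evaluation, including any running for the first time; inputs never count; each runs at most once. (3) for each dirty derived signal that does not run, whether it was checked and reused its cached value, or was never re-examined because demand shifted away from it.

Initial pass — values computed on the first demand:
  sig2 = mul(-8, -2) = 16
  sig3 = add(16, -1) = 15
  sig4 = min2(-2, -1) = -2
  sig6 = min2(-3, -8) = -8
  sig10 = max2(-2, 16) = 16
  sig18 = max2(16, 15) = 16
  sig20 = min2(-8, 16) = -8

Second demand — change propagation:
  no demanded computation ever read src1, so the edit dirties nothing and nothing runs.

The important point: nothing the output needs ever reads src1, so the edit is invisible to it.

Dirty set: none.
Run set: none (0 run).
All dirty derived signals ended up running.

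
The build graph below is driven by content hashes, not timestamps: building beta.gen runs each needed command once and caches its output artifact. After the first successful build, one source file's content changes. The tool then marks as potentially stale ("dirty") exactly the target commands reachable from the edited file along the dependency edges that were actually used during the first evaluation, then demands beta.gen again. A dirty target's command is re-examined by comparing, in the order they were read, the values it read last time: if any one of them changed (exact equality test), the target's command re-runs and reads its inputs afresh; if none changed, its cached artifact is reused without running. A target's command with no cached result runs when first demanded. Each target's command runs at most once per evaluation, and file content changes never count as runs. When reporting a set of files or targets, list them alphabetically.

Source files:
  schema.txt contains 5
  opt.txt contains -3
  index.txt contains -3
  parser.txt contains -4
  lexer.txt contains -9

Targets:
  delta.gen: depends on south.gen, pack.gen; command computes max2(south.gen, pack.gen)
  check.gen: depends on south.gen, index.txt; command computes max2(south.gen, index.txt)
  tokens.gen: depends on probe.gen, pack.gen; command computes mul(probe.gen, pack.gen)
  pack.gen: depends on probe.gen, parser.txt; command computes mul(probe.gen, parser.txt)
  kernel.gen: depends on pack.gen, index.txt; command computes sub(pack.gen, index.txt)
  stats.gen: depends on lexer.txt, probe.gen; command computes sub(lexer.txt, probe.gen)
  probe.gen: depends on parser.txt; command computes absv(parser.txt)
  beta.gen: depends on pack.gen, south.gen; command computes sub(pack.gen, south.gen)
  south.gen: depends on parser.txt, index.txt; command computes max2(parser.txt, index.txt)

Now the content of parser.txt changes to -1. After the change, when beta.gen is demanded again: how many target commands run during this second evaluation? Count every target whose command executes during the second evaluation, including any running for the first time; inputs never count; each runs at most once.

Initial pass — values computed on the first demand:
  probe.gen = absv(-4) = 4
  pack.gen = mul(4, -4) = -16
  south.gen = max2(-4, -3) = -3
  beta.gen = sub(-16, -3) = -13

Second demand — change propagation:
  probe.gen: re-runs because parser.txt -4->-1; new result 1.
  pack.gen: re-runs because probe.gen 4->1; parser.txt -4->-1; new result -1.
  south.gen: re-runs because parser.txt -4->-1; new result -1.
  beta.gen: re-runs because pack.gen -16->-1; south.gen -3->-1; new result 0.

Run set: beta.gen, pack.gen, probe.gen, south.gen (4 run).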